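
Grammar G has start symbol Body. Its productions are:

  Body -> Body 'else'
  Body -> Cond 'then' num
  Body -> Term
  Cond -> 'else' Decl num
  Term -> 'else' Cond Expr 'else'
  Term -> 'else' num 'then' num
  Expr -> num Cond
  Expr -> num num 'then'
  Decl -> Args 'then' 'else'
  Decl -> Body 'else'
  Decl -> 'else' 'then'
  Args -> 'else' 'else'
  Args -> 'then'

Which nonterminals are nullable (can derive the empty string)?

{ } (none)

No nonterminal has an empty production or an RHS whose symbols are all nullable.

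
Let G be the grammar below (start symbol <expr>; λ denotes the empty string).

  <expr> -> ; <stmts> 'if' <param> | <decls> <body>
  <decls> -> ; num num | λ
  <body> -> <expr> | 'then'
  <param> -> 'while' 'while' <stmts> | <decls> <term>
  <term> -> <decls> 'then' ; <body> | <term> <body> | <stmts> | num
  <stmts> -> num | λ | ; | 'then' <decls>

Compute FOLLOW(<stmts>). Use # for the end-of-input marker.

In <expr> -> ; <stmts> 'if' <param>: add FIRST('if' <param>) = { 'if' }.
In <param> -> 'while' 'while' <stmts>: <stmts> is at the end, add FOLLOW(<param>) = { #, 'then', ; }.
In <term> -> <stmts>: <stmts> is at the end, add FOLLOW(<term>) = { #, 'then', ; }.
Union: FOLLOW(<stmts>) = { #, 'if', 'then', ; }.

{ #, 'if', 'then', ; }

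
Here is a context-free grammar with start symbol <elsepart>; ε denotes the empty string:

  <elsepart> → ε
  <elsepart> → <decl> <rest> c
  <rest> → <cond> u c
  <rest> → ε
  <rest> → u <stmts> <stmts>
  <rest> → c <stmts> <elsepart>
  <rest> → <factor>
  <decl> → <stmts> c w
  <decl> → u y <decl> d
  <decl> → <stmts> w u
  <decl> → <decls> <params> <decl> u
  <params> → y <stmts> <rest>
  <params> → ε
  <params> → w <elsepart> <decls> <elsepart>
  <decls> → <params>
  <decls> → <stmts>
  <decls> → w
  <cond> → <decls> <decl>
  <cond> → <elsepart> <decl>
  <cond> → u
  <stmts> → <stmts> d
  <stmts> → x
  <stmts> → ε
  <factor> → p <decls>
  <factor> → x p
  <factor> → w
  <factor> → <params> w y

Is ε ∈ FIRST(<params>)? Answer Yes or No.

Yes

<params> has an ε-production, so <params> ⇒ ε.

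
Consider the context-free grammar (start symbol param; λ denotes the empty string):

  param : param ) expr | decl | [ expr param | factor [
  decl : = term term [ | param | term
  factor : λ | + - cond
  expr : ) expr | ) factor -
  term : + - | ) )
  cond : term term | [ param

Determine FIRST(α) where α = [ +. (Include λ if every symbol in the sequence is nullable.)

{ [ }

[ is a terminal; add {[} and stop.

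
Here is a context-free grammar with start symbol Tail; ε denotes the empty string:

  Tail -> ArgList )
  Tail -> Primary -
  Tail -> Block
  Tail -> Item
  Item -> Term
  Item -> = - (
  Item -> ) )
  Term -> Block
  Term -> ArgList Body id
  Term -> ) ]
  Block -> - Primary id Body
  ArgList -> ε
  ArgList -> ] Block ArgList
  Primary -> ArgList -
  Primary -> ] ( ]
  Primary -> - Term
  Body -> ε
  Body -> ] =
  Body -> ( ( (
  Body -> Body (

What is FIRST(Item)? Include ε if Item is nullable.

{ (, ), -, =, ], id }

From Item -> Term: add FIRST(Term) = { (, ), -, ], id }.
Item -> = - ( contributes {=}.
Item -> ) ) contributes {)}.
Union: FIRST(Item) = { (, ), -, =, ], id }.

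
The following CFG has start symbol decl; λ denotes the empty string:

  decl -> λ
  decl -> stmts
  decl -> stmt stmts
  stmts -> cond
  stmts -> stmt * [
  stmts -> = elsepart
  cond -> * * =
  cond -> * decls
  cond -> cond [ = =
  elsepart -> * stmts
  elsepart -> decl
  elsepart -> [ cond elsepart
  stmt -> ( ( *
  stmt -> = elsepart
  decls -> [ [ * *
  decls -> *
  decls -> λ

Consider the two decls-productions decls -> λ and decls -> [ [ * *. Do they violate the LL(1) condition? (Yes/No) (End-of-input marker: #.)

Yes

FIRST(λ) = { λ } and FIRST([ [ * *) = { [ }.
The first alternative is nullable and FOLLOW(decls) = { #, (, *, =, [ } shares [ with FIRST of the second — conflict.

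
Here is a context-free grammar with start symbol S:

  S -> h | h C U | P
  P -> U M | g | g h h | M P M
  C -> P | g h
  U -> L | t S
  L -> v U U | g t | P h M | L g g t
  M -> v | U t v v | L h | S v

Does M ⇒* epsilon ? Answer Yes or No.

No nonterminal in this grammar is nullable.
No production of M has an RHS whose symbols are all nullable, so M is not nullable.

No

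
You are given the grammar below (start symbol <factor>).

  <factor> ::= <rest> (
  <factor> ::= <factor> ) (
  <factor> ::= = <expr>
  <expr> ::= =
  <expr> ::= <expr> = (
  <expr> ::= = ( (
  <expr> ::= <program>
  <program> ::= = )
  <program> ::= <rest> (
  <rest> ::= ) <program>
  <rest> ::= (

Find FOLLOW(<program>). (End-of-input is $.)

{ $, (, ), = }

In <expr> ::= <program>: <program> is at the end, add FOLLOW(<expr>) = { $, ), = }.
In <rest> ::= ) <program>: <program> is at the end, add FOLLOW(<rest>) = { ( }.
Union: FOLLOW(<program>) = { $, (, ), = }.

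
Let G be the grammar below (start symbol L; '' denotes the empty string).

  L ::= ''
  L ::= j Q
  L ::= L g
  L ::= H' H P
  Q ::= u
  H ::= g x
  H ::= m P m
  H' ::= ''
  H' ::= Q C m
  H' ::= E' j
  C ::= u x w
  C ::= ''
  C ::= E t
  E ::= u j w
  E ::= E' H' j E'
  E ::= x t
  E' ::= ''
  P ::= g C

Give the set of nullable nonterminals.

Directly nullable (have an ''-production): L, H', C, E'.
No other nonterminal has a production whose RHS symbols are all nullable.

{ C, E', H', L }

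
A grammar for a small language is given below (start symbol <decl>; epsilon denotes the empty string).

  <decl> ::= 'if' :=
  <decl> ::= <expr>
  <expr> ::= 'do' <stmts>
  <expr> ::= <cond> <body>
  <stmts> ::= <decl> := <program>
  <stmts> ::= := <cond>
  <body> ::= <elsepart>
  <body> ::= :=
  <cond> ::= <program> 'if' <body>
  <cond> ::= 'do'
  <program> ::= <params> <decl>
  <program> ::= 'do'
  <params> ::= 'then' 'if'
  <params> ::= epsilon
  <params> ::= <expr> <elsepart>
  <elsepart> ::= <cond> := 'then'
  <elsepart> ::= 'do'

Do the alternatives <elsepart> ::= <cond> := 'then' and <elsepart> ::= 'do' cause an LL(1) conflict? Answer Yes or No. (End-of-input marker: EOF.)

Yes

FIRST(<cond> := 'then') = { 'do', 'if', 'then' } and FIRST('do') = { 'do' }.
Both contain 'do', so the two alternatives are not disjoint — LL(1) conflict.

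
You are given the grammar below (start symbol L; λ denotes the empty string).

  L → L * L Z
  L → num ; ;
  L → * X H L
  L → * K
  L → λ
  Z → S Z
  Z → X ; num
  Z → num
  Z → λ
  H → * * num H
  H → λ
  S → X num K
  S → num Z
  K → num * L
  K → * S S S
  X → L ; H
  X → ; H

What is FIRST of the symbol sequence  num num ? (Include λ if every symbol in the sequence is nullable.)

num is a terminal; add {num} and stop.

{ num }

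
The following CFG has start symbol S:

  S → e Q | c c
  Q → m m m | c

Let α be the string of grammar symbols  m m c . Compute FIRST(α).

{ m }

m is a terminal; add {m} and stop.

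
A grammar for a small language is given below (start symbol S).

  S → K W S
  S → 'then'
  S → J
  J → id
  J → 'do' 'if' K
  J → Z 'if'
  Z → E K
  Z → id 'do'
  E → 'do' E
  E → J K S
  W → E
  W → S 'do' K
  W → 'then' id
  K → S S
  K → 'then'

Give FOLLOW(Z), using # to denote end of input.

In J → Z 'if': add FIRST('if') = { 'if' }.
Union: FOLLOW(Z) = { 'if' }.

{ 'if' }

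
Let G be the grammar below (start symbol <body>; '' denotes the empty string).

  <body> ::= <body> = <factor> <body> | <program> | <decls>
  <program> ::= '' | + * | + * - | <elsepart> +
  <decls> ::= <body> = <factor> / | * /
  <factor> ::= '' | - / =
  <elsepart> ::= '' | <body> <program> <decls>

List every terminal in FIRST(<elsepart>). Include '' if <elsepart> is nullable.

<elsepart> ::= '' contributes ''.
From <elsepart> ::= <body> <program> <decls>: <body>, <program> nullable, take FIRST(<body>) ∪ FIRST(<program>) ∪ FIRST(<decls>) = { *, +, = }.
Union: FIRST(<elsepart>) = { *, +, =, '' }.

{ *, +, =, '' }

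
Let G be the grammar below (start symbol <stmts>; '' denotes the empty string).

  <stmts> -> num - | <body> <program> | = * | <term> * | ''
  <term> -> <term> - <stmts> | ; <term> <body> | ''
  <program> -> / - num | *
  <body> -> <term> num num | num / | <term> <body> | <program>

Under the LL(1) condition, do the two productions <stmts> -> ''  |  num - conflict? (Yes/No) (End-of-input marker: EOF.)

FIRST('') = { '' } and FIRST(num -) = { num }.
The first alternative is nullable and FOLLOW(<stmts>) = { EOF, *, -, /, ;, num } shares num with FIRST of the second — conflict.

Yes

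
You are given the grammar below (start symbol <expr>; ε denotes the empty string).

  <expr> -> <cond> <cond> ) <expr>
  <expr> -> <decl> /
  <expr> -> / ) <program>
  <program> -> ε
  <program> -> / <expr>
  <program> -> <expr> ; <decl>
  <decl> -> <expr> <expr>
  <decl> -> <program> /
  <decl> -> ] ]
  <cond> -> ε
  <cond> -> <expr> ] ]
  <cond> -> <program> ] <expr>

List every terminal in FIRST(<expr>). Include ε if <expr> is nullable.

From <expr> -> <cond> <cond> ) <expr>: <cond>, <cond> nullable, take FIRST(<cond>) ∪ FIRST(<cond>) ∪ {)} = { ), /, ] }.
From <expr> -> <decl> /: add FIRST(<decl>) = { ), /, ] }.
<expr> -> / ) <program> contributes {/}.
Union: FIRST(<expr>) = { ), /, ] }.

{ ), /, ] }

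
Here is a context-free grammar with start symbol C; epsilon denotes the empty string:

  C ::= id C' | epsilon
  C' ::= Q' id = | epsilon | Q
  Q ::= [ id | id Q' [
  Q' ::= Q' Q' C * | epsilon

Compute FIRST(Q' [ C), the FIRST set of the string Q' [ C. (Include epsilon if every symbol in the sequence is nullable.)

{ *, [, id }

Add FIRST(Q')\{epsilon} = { *, id }; Q' is nullable, continue.
[ is a terminal; add {[} and stop.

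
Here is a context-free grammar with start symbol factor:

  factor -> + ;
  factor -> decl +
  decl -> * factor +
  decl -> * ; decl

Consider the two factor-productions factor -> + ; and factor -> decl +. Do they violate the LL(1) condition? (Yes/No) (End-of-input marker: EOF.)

FIRST(+ ;) = { + } and FIRST(decl +) = { * }.
The FIRST sets are disjoint and neither alternative is nullable — no conflict.

No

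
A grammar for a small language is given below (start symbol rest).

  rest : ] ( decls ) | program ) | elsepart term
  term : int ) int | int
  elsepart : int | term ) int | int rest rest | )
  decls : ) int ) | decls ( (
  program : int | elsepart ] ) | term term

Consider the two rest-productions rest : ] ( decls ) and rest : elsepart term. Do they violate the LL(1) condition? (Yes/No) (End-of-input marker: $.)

No

FIRST(] ( decls )) = { ] } and FIRST(elsepart term) = { ), int }.
The FIRST sets are disjoint and neither alternative is nullable — no conflict.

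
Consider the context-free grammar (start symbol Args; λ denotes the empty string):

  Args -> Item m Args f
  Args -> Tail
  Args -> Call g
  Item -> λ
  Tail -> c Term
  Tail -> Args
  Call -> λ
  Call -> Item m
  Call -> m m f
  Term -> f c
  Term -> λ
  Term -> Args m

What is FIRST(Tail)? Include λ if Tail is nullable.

{ c, g, m }

Tail -> c Term contributes {c}.
From Tail -> Args: add FIRST(Args) = { c, g, m }.
Union: FIRST(Tail) = { c, g, m }.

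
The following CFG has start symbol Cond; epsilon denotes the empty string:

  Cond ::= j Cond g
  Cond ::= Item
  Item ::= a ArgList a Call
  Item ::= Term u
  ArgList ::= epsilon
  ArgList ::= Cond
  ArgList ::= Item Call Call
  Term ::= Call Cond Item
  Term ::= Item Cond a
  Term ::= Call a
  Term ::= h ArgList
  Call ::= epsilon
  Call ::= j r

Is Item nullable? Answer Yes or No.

Nullable nonterminals: ArgList, Call.
No production of Item has an RHS whose symbols are all nullable, so Item is not nullable.

No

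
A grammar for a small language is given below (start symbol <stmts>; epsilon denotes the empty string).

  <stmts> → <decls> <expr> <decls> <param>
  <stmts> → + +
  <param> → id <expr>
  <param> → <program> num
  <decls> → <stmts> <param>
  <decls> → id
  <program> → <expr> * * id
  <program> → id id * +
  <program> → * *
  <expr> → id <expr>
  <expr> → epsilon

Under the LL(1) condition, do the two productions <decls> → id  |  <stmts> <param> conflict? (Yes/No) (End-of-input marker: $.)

Yes

FIRST(id) = { id } and FIRST(<stmts> <param>) = { +, id }.
Both contain id, so the two alternatives are not disjoint — LL(1) conflict.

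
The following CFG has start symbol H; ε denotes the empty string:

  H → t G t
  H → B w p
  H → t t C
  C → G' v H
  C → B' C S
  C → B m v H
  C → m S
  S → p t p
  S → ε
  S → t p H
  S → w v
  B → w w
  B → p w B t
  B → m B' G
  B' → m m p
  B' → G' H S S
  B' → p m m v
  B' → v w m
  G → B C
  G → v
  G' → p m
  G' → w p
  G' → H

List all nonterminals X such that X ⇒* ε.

Directly nullable (have an ε-production): S.
No other nonterminal has a production whose RHS symbols are all nullable.

{ S }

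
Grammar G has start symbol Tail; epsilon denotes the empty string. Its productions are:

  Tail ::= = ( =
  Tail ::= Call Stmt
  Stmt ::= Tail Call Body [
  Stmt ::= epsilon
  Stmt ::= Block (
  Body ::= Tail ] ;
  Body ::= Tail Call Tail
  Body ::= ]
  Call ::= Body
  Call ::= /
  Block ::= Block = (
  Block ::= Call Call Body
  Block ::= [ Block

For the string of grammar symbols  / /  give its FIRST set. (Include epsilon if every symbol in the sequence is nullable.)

/ is a terminal; add {/} and stop.

{ / }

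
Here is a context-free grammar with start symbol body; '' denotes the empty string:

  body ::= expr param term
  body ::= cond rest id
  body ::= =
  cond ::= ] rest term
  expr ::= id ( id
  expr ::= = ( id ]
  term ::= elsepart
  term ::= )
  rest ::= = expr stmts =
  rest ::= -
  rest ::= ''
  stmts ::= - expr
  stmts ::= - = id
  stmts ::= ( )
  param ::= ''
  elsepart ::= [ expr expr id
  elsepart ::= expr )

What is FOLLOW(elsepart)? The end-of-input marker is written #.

In term ::= elsepart: elsepart is at the end, add FOLLOW(term) = { #, -, =, id }.
Union: FOLLOW(elsepart) = { #, -, =, id }.

{ #, -, =, id }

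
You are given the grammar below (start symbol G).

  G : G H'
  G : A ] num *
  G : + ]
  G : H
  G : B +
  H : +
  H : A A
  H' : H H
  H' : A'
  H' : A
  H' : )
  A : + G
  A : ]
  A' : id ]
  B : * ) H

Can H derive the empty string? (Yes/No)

No nonterminal in this grammar is nullable.
No production of H has an RHS whose symbols are all nullable, so H is not nullable.

No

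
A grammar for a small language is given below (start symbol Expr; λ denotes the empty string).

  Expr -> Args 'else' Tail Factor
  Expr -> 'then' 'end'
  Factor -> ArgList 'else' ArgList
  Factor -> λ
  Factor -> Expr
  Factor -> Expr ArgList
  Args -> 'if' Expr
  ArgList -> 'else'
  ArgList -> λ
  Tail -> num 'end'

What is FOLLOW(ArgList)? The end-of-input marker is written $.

{ $, 'else' }

In Factor -> ArgList 'else' ArgList: add FIRST('else' ArgList) = { 'else' }.
In Factor -> ArgList 'else' ArgList: ArgList is at the end, add FOLLOW(Factor) = { $, 'else' }.
In Factor -> Expr ArgList: ArgList is at the end, add FOLLOW(Factor) = { $, 'else' }.
Union: FOLLOW(ArgList) = { $, 'else' }.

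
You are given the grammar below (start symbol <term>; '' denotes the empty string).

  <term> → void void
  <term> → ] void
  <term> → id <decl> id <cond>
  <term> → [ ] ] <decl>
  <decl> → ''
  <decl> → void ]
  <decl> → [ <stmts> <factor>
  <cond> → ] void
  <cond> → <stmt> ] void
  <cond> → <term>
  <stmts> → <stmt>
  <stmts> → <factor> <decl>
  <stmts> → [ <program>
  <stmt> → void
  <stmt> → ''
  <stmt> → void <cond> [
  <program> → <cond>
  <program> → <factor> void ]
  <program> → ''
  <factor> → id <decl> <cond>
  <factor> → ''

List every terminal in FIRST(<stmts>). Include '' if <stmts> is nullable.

From <stmts> → <stmt>: add FIRST(<stmt>) = { void, '' } (including '' since <stmt> is nullable).
From <stmts> → <factor> <decl>: <factor>, <decl> nullable, take FIRST(<factor>) ∪ FIRST(<decl>) = { [, id, void }; also '' since the whole RHS is nullable.
<stmts> → [ <program> contributes {[}.
Union: FIRST(<stmts>) = { [, id, void, '' }.

{ [, id, void, '' }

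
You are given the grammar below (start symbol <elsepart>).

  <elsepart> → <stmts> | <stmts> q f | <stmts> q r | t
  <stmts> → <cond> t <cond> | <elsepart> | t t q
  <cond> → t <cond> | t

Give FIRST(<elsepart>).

{ t }

From <elsepart> → <stmts>: add FIRST(<stmts>) = { t }.
From <elsepart> → <stmts> q f: add FIRST(<stmts>) = { t }.
From <elsepart> → <stmts> q r: add FIRST(<stmts>) = { t }.
<elsepart> → t contributes {t}.
Union: FIRST(<elsepart>) = { t }.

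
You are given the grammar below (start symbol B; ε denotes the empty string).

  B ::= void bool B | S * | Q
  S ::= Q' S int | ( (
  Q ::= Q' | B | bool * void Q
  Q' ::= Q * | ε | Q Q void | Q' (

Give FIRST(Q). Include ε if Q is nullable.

{ (, *, bool, void, ε }

From Q ::= Q': add FIRST(Q') = { (, *, bool, void, ε } (including ε since Q' is nullable).
From Q ::= B: add FIRST(B) = { (, *, bool, void, ε } (including ε since B is nullable).
Q ::= bool * void Q contributes {bool}.
Union: FIRST(Q) = { (, *, bool, void, ε }.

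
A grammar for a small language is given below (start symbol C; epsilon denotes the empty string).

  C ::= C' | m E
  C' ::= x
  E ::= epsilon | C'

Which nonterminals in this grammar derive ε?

{ E }

Directly nullable (have an epsilon-production): E.
No other nonterminal has a production whose RHS symbols are all nullable.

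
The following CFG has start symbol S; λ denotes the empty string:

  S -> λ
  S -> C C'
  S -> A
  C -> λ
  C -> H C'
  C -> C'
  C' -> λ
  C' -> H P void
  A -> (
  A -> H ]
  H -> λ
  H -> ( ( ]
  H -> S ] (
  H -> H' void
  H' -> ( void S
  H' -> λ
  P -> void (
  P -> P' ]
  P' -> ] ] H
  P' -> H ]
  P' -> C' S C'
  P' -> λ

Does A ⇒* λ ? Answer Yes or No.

No

Nullable nonterminals: C, C', H, H', P', S.
No production of A has an RHS whose symbols are all nullable, so A is not nullable.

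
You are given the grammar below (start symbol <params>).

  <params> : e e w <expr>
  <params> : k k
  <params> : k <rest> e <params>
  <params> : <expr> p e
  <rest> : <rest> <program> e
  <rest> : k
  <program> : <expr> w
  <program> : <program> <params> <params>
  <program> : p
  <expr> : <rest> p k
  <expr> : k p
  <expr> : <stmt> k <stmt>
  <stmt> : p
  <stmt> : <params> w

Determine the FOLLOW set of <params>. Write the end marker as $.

{ $, e, k, p, w }

<params> is the start symbol, so $ ∈ FOLLOW(<params>).
In <params> : k <rest> e <params>: <params> is at the end, add FOLLOW(<params>) = { $, e, k, p, w }.
In <program> : <program> <params> <params>: add FIRST(<params>) = { e, k, p }.
In <program> : <program> <params> <params>: <params> is at the end, add FOLLOW(<program>) = { e, k, p }.
In <stmt> : <params> w: add FIRST(w) = { w }.
Union: FOLLOW(<params>) = { $, e, k, p, w }.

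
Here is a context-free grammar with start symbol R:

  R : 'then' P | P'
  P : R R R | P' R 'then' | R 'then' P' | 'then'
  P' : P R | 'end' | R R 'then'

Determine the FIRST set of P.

From P : R R R: add FIRST(R) = { 'end', 'then' }.
From P : P' R 'then': add FIRST(P') = { 'end', 'then' }.
From P : R 'then' P': add FIRST(R) = { 'end', 'then' }.
P : 'then' contributes {'then'}.
Union: FIRST(P) = { 'end', 'then' }.

{ 'end', 'then' }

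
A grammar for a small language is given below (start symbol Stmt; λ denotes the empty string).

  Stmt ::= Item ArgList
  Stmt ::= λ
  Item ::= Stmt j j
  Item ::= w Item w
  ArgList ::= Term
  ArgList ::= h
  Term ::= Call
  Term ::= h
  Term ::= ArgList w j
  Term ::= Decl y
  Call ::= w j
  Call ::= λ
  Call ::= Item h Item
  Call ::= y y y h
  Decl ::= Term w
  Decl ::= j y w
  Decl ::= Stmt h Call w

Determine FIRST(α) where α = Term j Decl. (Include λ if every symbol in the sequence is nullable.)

Add FIRST(Term)\{λ} = { h, j, w, y }; Term is nullable, continue.
j is a terminal; add {j} and stop.

{ h, j, w, y }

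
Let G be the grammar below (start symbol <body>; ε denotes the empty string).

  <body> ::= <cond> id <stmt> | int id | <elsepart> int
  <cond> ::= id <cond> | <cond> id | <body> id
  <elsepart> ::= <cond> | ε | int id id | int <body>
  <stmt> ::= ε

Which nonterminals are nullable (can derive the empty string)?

Directly nullable (have an ε-production): <elsepart>, <stmt>.
No other nonterminal has a production whose RHS symbols are all nullable.

{ <elsepart>, <stmt> }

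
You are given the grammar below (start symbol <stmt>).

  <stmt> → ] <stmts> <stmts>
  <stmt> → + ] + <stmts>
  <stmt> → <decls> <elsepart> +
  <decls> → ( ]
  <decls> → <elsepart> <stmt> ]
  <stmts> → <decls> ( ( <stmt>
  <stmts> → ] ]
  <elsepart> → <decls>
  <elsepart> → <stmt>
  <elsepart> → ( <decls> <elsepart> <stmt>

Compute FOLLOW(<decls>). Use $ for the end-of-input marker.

In <stmt> → <decls> <elsepart> +: add FIRST(<elsepart> +) = { (, +, ] }.
In <stmts> → <decls> ( ( <stmt>: add FIRST(( ( <stmt>) = { ( }.
In <elsepart> → <decls>: <decls> is at the end, add FOLLOW(<elsepart>) = { (, +, ] }.
In <elsepart> → ( <decls> <elsepart> <stmt>: add FIRST(<elsepart> <stmt>) = { (, +, ] }.
Union: FOLLOW(<decls>) = { (, +, ] }.

{ (, +, ] }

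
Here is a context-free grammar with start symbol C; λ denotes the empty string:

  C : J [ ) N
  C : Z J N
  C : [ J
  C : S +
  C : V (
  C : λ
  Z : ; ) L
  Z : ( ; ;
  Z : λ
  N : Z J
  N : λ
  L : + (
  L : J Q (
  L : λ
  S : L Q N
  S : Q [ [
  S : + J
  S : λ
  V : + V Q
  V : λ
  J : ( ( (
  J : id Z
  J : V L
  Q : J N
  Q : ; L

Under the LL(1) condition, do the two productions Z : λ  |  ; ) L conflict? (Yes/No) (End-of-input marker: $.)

FIRST(λ) = { λ } and FIRST(; ) L) = { ; }.
The first alternative is nullable and FOLLOW(Z) = { $, (, +, ;, [, id } shares ; with FIRST of the second — conflict.

Yes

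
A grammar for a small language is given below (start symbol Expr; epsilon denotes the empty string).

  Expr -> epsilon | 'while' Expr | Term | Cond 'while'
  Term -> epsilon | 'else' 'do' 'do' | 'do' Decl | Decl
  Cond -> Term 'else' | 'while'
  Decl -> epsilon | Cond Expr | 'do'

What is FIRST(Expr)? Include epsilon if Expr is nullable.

Expr -> epsilon contributes epsilon.
Expr -> 'while' Expr contributes {'while'}.
From Expr -> Term: add FIRST(Term) = { 'do', 'else', 'while', epsilon } (including epsilon since Term is nullable).
From Expr -> Cond 'while': add FIRST(Cond) = { 'do', 'else', 'while' }.
Union: FIRST(Expr) = { 'do', 'else', 'while', epsilon }.

{ 'do', 'else', 'while', epsilon }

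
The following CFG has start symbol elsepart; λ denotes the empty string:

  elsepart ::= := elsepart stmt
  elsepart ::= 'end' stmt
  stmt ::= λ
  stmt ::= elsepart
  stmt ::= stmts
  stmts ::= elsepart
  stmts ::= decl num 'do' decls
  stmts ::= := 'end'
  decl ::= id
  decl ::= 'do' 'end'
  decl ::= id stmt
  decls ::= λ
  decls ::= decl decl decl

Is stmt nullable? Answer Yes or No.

Yes

stmt has an λ-production, so stmt ⇒ λ.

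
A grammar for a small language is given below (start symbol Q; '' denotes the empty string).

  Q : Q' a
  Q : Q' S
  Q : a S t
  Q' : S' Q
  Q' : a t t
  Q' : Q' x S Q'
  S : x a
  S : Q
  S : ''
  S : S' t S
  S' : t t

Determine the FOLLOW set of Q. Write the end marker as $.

Q is the start symbol, so $ ∈ FOLLOW(Q).
In Q' : S' Q: Q is at the end, add FOLLOW(Q') = { $, a, t, x }.
In S : Q: Q is at the end, add FOLLOW(S) = { $, a, t, x }.
Union: FOLLOW(Q) = { $, a, t, x }.

{ $, a, t, x }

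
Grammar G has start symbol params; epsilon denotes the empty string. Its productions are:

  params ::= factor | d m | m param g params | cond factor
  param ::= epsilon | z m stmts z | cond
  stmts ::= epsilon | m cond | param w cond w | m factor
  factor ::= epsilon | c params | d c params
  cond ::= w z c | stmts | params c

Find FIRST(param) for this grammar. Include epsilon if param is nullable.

param ::= epsilon contributes epsilon.
param ::= z m stmts z contributes {z}.
From param ::= cond: add FIRST(cond) = { c, d, m, w, z, epsilon } (including epsilon since cond is nullable).
Union: FIRST(param) = { c, d, m, w, z, epsilon }.

{ c, d, m, w, z, epsilon }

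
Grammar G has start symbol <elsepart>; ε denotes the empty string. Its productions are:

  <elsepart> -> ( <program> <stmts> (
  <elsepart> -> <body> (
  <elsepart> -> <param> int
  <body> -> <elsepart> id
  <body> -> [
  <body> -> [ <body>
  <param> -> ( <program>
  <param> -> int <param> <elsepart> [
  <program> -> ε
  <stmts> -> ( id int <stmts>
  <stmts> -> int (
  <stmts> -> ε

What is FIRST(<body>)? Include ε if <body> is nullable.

From <body> -> <elsepart> id: add FIRST(<elsepart>) = { (, [, int }.
<body> -> [ contributes {[}.
<body> -> [ <body> contributes {[}.
Union: FIRST(<body>) = { (, [, int }.

{ (, [, int }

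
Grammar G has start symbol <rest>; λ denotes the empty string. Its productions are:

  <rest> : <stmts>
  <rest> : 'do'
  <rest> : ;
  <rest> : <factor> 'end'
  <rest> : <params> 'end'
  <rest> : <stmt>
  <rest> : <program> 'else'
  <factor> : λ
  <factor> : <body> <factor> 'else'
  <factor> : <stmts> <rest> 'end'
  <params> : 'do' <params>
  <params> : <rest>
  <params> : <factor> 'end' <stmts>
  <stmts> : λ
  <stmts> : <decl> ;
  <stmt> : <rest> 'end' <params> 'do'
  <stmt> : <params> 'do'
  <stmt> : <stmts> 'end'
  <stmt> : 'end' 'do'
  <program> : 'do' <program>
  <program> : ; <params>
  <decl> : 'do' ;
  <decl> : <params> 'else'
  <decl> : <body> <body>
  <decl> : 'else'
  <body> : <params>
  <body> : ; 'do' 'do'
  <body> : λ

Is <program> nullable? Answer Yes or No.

No

Nullable nonterminals: <body>, <decl>, <factor>, <params>, <rest>, <stmts>.
No production of <program> has an RHS whose symbols are all nullable, so <program> is not nullable.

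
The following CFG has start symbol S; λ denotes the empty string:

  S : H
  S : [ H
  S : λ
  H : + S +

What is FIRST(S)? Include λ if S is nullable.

{ +, [, λ }

From S : H: add FIRST(H) = { + }.
S : [ H contributes {[}.
S : λ contributes λ.
Union: FIRST(S) = { +, [, λ }.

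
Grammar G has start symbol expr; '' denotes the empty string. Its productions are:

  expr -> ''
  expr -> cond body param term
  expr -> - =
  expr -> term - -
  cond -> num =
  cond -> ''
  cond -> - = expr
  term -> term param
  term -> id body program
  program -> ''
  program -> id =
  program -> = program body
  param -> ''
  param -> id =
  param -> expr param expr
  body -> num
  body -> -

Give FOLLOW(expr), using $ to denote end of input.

{ $, -, id, num }

expr is the start symbol, so $ ∈ FOLLOW(expr).
In cond -> - = expr: expr is at the end, add FOLLOW(cond) = { -, num }.
In param -> expr param expr: add FIRST(param expr)\{''} = { -, id, num }.
  Since param expr is nullable, also add FOLLOW(param) = { $, -, id, num }.
In param -> expr param expr: expr is at the end, add FOLLOW(param) = { $, -, id, num }.
Union: FOLLOW(expr) = { $, -, id, num }.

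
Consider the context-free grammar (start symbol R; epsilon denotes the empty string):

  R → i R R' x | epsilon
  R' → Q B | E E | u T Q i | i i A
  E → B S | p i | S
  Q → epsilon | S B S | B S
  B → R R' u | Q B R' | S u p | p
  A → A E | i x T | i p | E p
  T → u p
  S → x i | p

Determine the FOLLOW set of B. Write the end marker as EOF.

{ i, p, u, x }

In R' → Q B: B is at the end, add FOLLOW(R') = { i, p, u, x }.
In E → B S: add FIRST(S) = { p, x }.
In Q → S B S: add FIRST(S) = { p, x }.
In Q → B S: add FIRST(S) = { p, x }.
In B → Q B R': add FIRST(R') = { i, p, u, x }.
Union: FOLLOW(B) = { i, p, u, x }.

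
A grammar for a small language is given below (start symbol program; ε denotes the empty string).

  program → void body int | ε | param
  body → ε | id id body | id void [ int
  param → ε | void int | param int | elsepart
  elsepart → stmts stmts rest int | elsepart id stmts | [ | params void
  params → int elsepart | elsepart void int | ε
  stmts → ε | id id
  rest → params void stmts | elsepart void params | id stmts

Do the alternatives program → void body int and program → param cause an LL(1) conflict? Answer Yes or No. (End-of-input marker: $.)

FIRST(void body int) = { void } and FIRST(param) = { [, id, int, void, ε }.
Both contain void, so the two alternatives are not disjoint — LL(1) conflict.

Yes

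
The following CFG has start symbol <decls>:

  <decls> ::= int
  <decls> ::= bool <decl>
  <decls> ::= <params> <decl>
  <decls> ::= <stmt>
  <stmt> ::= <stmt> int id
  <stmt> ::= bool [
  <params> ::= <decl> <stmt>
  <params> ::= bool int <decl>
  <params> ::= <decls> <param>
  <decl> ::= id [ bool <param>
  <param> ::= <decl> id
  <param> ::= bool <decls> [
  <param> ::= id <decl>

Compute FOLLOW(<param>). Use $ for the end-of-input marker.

{ $, [, bool, id }

In <params> ::= <decls> <param>: <param> is at the end, add FOLLOW(<params>) = { id }.
In <decl> ::= id [ bool <param>: <param> is at the end, add FOLLOW(<decl>) = { $, [, bool, id }.
Union: FOLLOW(<param>) = { $, [, bool, id }.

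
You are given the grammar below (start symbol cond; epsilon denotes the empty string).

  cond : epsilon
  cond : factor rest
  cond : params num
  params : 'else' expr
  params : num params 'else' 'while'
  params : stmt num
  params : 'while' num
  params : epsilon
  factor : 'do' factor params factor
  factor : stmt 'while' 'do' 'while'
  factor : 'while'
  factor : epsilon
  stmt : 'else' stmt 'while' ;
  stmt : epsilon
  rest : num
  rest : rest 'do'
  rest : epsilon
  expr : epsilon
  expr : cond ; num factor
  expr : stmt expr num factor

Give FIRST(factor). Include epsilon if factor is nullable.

{ 'do', 'else', 'while', epsilon }

factor : 'do' factor params factor contributes {'do'}.
From factor : stmt 'while' 'do' 'while': stmt nullable, take FIRST(stmt) ∪ {'while'} = { 'else', 'while' }.
factor : 'while' contributes {'while'}.
factor : epsilon contributes epsilon.
Union: FIRST(factor) = { 'do', 'else', 'while', epsilon }.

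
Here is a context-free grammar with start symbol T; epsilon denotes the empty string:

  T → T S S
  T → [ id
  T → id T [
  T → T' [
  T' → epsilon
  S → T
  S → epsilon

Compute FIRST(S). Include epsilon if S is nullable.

From S → T: add FIRST(T) = { [, id }.
S → epsilon contributes epsilon.
Union: FIRST(S) = { [, id, epsilon }.

{ [, id, epsilon }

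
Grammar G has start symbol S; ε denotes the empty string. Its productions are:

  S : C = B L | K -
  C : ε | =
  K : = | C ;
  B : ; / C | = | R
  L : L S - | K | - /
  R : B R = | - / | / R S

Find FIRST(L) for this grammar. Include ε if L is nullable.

From L : L S -: add FIRST(L) = { -, ;, = }.
From L : K: add FIRST(K) = { ;, = }.
L : - / contributes {-}.
Union: FIRST(L) = { -, ;, = }.

{ -, ;, = }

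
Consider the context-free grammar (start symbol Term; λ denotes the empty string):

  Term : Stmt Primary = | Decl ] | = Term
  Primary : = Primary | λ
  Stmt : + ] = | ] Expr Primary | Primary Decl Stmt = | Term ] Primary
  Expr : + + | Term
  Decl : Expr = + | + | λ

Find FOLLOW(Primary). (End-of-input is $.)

In Term : Stmt Primary =: add FIRST(=) = { = }.
In Primary : = Primary: Primary is at the end, add FOLLOW(Primary) = { +, =, ] }.
In Stmt : ] Expr Primary: Primary is at the end, add FOLLOW(Stmt) = { = }.
In Stmt : Primary Decl Stmt =: add FIRST(Decl Stmt =) = { +, =, ] }.
In Stmt : Term ] Primary: Primary is at the end, add FOLLOW(Stmt) = { = }.
Union: FOLLOW(Primary) = { +, =, ] }.

{ +, =, ] }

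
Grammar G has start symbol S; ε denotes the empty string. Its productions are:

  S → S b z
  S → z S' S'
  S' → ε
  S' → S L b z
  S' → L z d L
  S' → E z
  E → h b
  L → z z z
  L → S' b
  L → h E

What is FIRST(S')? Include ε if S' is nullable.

{ b, h, z, ε }

S' → ε contributes ε.
From S' → S L b z: add FIRST(S) = { z }.
From S' → L z d L: add FIRST(L) = { b, h, z }.
From S' → E z: add FIRST(E) = { h }.
Union: FIRST(S') = { b, h, z, ε }.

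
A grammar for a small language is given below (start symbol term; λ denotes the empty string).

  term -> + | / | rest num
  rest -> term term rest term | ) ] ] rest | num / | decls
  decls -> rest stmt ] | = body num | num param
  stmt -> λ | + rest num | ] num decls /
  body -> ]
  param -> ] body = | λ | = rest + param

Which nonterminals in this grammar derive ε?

Directly nullable (have an λ-production): stmt, param.
No other nonterminal has a production whose RHS symbols are all nullable.

{ param, stmt }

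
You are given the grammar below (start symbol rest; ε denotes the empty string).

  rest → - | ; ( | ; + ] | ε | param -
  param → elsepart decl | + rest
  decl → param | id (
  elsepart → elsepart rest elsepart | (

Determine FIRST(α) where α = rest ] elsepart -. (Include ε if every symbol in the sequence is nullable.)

{ (, +, -, ;, ] }

Add FIRST(rest)\{ε} = { (, +, -, ; }; rest is nullable, continue.
] is a terminal; add {]} and stop.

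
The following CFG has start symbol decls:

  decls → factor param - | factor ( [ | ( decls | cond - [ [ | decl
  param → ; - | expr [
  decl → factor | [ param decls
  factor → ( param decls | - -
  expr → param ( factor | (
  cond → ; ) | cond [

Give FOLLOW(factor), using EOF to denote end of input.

In decls → factor param -: add FIRST(param -) = { (, ; }.
In decls → factor ( [: add FIRST(( [) = { ( }.
In decl → factor: factor is at the end, add FOLLOW(decl) = { EOF, (, ;, [ }.
In expr → param ( factor: factor is at the end, add FOLLOW(expr) = { [ }.
Union: FOLLOW(factor) = { EOF, (, ;, [ }.

{ EOF, (, ;, [ }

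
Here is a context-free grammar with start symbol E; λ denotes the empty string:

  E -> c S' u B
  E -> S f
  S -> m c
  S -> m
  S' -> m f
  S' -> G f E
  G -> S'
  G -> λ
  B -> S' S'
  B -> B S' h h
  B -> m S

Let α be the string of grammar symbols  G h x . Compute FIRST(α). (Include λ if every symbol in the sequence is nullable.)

Add FIRST(G)\{λ} = { f, m }; G is nullable, continue.
h is a terminal; add {h} and stop.

{ f, h, m }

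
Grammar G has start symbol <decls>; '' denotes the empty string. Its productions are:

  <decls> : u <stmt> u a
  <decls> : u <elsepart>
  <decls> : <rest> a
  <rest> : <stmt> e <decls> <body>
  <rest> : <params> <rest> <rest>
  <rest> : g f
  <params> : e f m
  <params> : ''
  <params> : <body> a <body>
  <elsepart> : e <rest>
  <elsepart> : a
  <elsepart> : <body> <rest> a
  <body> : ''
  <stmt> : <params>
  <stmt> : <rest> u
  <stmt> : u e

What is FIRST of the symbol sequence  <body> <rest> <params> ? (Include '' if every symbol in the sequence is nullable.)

Add FIRST(<body>)\{''} = {  }; <body> is nullable, continue.
Add FIRST(<rest>) = { a, e, g, u }; <rest> is not nullable, stop.

{ a, e, g, u }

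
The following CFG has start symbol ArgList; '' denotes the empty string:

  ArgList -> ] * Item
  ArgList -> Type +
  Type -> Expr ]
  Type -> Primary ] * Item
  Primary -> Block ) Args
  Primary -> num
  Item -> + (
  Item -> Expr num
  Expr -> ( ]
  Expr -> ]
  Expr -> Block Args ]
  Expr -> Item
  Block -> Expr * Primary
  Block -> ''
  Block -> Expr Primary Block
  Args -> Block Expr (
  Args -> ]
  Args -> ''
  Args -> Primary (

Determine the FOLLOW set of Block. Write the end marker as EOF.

{ (, ), +, ], num }

In Primary -> Block ) Args: add FIRST() Args) = { ) }.
In Expr -> Block Args ]: add FIRST(Args ]) = { (, ), +, ], num }.
In Block -> Expr Primary Block: Block is at the end, add FOLLOW(Block) = { (, ), +, ], num }.
In Args -> Block Expr (: add FIRST(Expr () = { (, ), +, ], num }.
Union: FOLLOW(Block) = { (, ), +, ], num }.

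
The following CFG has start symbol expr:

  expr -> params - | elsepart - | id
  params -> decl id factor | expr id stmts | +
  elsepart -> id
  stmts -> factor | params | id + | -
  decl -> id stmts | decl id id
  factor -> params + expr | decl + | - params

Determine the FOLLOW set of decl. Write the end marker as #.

In params -> decl id factor: add FIRST(id factor) = { id }.
In decl -> decl id id: add FIRST(id id) = { id }.
In factor -> decl +: add FIRST(+) = { + }.
Union: FOLLOW(decl) = { +, id }.

{ +, id }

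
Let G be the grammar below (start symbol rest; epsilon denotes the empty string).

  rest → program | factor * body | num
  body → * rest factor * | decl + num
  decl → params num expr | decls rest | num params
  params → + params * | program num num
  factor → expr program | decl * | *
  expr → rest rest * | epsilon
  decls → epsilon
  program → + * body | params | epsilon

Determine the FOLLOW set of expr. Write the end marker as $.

{ *, +, num }

In decl → params num expr: expr is at the end, add FOLLOW(decl) = { *, + }.
In factor → expr program: add FIRST(program)\{epsilon} = { +, num }.
  Since program is nullable, also add FOLLOW(factor) = { * }.
Union: FOLLOW(expr) = { *, +, num }.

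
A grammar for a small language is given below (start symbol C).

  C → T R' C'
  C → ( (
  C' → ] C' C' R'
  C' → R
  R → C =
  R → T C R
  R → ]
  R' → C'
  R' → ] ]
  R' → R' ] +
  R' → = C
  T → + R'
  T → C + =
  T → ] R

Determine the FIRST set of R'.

{ (, +, =, ] }

From R' → C': add FIRST(C') = { (, +, ] }.
R' → ] ] contributes {]}.
From R' → R' ] +: add FIRST(R') = { (, +, =, ] }.
R' → = C contributes {=}.
Union: FIRST(R') = { (, +, =, ] }.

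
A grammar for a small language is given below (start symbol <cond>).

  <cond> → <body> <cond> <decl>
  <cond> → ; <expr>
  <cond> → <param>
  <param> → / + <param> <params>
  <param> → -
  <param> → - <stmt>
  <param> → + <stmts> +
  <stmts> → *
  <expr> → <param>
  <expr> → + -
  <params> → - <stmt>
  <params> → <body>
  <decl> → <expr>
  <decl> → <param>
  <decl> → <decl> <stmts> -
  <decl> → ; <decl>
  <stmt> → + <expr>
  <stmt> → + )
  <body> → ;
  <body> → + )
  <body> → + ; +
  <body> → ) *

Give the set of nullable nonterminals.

No nonterminal has an empty production or an RHS whose symbols are all nullable.

{ } (none)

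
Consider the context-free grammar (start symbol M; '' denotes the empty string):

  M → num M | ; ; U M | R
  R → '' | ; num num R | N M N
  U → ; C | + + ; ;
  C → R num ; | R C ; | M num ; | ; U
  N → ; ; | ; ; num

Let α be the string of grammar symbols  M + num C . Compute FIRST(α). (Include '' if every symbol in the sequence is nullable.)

{ +, ;, num }

Add FIRST(M)\{''} = { ;, num }; M is nullable, continue.
+ is a terminal; add {+} and stop.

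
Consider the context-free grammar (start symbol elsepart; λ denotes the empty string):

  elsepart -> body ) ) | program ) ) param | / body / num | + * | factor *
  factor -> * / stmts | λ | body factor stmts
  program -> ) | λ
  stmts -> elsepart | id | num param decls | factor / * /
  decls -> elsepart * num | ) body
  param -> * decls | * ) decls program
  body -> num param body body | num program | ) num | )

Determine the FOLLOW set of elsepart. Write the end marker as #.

{ #, ), *, +, /, id, num }

elsepart is the start symbol, so # ∈ FOLLOW(elsepart).
In stmts -> elsepart: elsepart is at the end, add FOLLOW(stmts) = { ), *, +, /, id, num }.
In decls -> elsepart * num: add FIRST(* num) = { * }.
Union: FOLLOW(elsepart) = { #, ), *, +, /, id, num }.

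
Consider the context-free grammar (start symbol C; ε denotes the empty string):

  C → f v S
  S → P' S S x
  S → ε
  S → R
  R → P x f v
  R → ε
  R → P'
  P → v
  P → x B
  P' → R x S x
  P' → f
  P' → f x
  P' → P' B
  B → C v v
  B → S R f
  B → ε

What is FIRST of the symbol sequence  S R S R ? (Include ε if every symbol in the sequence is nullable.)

Add FIRST(S)\{ε} = { f, v, x }; S is nullable, continue.
Add FIRST(R)\{ε} = { f, v, x }; R is nullable, continue.
Add FIRST(S)\{ε} = { f, v, x }; S is nullable, continue.
Add FIRST(R)\{ε} = { f, v, x }; R is nullable, continue.
Every symbol is nullable, so include ε.

{ f, v, x, ε }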